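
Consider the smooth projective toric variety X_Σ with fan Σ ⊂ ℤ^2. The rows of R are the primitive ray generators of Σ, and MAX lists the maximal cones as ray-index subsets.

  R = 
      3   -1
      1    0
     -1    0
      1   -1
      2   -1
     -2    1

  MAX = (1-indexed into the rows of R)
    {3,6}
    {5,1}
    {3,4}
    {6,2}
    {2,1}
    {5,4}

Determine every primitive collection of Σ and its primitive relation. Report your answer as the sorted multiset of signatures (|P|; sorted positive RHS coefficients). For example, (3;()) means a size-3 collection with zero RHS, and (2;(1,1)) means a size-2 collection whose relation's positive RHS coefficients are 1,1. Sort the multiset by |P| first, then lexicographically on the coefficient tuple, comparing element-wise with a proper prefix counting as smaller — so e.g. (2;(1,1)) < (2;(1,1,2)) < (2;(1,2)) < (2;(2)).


9 minimal non-faces of Δ(Σ) (on 6 rays):

  P = {2,3}:  v_{2} + v_{3} = 0  so sig = (2;())
  P = {5,6}:  v_{5} + v_{6} = 0  so sig = (2;())
  P = {1,3}:  v_{1} + v_{3} = v_{5}  so sig = (2;(1))
  P = {1,6}:  v_{1} + v_{6} = v_{2}  so sig = (2;(1))
  P = {2,4}:  v_{2} + v_{4} = v_{5}  so sig = (2;(1))
  P = {2,5}:  v_{2} + v_{5} = v_{1}  so sig = (2;(1))
  P = {3,5}:  v_{3} + v_{5} = v_{4}  so sig = (2;(1))
  P = {4,6}:  v_{4} + v_{6} = v_{3}  so sig = (2;(1))
  P = {1,4}:  v_{1} + v_{4} = 2·v_{5}  so sig = (2;(2))

Sorted signature multiset PRS(X):
{ (2;()) ×2,  (2;(1)) ×6,  (2;(2)) }


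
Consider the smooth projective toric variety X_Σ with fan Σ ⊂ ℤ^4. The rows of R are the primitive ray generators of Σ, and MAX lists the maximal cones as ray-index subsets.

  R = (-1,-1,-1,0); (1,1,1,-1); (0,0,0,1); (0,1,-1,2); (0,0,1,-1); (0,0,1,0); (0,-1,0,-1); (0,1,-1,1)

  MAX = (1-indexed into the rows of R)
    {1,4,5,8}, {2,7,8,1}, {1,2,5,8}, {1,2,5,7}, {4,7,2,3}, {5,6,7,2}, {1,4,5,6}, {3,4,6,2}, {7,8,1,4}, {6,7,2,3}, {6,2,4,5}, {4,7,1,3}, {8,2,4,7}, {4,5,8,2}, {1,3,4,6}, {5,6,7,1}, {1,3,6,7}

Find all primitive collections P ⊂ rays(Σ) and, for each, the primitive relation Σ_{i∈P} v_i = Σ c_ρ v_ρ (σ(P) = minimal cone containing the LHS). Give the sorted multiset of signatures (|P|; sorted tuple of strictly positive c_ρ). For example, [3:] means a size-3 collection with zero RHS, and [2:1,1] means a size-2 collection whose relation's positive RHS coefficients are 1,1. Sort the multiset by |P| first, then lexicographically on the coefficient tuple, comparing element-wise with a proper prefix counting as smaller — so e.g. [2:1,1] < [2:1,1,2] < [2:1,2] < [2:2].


|primitive collections| = 9. Relations:

  P = {3,5}:  v_{3} + v_{5} = v_{6} — sig = [2:1]
  P = {3,8}:  v_{3} + v_{8} = v_{4} — sig = [2:1]
  P = {6,8}:  v_{6} + v_{8} = v_{4} + v_{5} — sig = [2:1,1]
  P = {1,2,3}:  v_{1} + v_{2} + v_{3} = 0 — sig = [3:]
  P = {4,5,7}:  v_{4} + v_{5} + v_{7} = 0 — sig = [3:]
  P = {1,2,4}:  v_{1} + v_{2} + v_{4} = v_{8} — sig = [3:1]
  P = {1,2,6}:  v_{1} + v_{2} + v_{6} = v_{5} — sig = [3:1]
  P = {4,6,7}:  v_{4} + v_{6} + v_{7} = v_{3} — sig = [3:1]
  P = {5,7,8}:  v_{5} + v_{7} + v_{8} = v_{1} + v_{2} — sig = [3:1,1]

Sorted signature multiset PRS(X):
[[2:1], [2:1], [2:1,1], [3:], [3:], [3:1], [3:1], [3:1], [3:1,1]]


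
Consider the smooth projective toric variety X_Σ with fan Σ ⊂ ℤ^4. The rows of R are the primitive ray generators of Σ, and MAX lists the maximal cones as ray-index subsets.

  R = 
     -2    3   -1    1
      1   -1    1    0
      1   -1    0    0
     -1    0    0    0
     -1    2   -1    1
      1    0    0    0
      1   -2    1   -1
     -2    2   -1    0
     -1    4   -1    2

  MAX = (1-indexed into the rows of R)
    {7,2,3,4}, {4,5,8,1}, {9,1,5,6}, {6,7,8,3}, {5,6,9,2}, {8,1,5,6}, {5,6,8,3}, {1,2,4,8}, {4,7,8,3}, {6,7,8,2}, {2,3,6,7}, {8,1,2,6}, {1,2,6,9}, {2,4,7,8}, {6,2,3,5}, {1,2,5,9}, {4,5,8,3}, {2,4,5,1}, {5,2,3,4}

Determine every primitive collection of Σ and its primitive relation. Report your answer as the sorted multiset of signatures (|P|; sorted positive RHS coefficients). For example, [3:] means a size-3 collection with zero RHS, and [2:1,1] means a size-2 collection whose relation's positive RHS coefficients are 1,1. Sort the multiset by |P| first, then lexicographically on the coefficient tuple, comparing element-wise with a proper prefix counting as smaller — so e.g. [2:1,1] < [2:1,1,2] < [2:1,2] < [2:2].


Δ(Σ) — 9 vertices, 11 min non-faces:

  {4,6}:  v_{4} + v_{6} = 0  so sig = [2:]
  {5,7}:  v_{5} + v_{7} = 0  so sig = [2:]
  {1,3}:  v_{1} + v_{3} = v_{5}  so sig = [2:1]
  {1,7}:  v_{1} + v_{7} = v_{2} + v_{8}  so sig = [2:1,1]
  {4,9}:  v_{4} + v_{9} = v_{1} + v_{2} + v_{5}  so sig = [2:1,1,1]
  {7,9}:  v_{7} + v_{9} = v_{1} + v_{2} + v_{6}  so sig = [2:1,1,1]
  {3,9}:  v_{3} + v_{9} = v_{2} + 2·v_{5} + v_{6}  so sig = [2:1,1,2]
  {8,9}:  v_{8} + v_{9} = 2·v_{1} + v_{6}  so sig = [2:1,2]
  {2,3,8}:  v_{2} + v_{3} + v_{8} = 0  so sig = [3:]
  {2,5,8}:  v_{2} + v_{5} + v_{8} = v_{1}  so sig = [3:1]
  {1,2,5,6}:  v_{1} + v_{2} + v_{5} + v_{6} = v_{9}  so sig = [4:1]

so the primitive-relation signature multiset is
[[2:], [2:], [2:1], [2:1,1], [2:1,1,1], [2:1,1,1], [2:1,1,2], [2:1,2], [3:], [3:1], [4:1]]


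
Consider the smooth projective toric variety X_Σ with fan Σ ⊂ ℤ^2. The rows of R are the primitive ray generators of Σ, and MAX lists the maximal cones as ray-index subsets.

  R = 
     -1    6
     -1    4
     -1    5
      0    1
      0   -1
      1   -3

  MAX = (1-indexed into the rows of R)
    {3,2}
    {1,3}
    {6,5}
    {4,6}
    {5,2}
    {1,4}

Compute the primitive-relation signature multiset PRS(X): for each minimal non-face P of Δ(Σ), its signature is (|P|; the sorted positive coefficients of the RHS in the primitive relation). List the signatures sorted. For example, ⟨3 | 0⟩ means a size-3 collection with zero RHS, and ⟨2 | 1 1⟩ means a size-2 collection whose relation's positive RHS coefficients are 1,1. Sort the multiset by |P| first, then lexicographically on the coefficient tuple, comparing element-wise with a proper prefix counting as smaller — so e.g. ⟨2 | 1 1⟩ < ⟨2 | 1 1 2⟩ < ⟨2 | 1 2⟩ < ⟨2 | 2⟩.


Δ(Σ) — 6 vertices, 9 min non-faces:

  {4,5}:  v_{4} + v_{5} = 0 ; sig = ⟨2 | 0⟩
  {1,5}:  v_{1} + v_{5} = v_{3} ; sig = ⟨2 | 1⟩
  {2,4}:  v_{2} + v_{4} = v_{3} ; sig = ⟨2 | 1⟩
  {2,6}:  v_{2} + v_{6} = v_{4} ; sig = ⟨2 | 1⟩
  {3,4}:  v_{3} + v_{4} = v_{1} ; sig = ⟨2 | 1⟩
  {3,5}:  v_{3} + v_{5} = v_{2} ; sig = ⟨2 | 1⟩
  {1,2}:  v_{1} + v_{2} = 2·v_{3} ; sig = ⟨2 | 2⟩
  {3,6}:  v_{3} + v_{6} = 2·v_{4} ; sig = ⟨2 | 2⟩
  {1,6}:  v_{1} + v_{6} = 3·v_{4} ; sig = ⟨2 | 3⟩

Sorted signature multiset PRS(X):
    |P|=2: 9 collections, coeffs (), (1), (1), (1), (1), (1), (2), (2), (3)


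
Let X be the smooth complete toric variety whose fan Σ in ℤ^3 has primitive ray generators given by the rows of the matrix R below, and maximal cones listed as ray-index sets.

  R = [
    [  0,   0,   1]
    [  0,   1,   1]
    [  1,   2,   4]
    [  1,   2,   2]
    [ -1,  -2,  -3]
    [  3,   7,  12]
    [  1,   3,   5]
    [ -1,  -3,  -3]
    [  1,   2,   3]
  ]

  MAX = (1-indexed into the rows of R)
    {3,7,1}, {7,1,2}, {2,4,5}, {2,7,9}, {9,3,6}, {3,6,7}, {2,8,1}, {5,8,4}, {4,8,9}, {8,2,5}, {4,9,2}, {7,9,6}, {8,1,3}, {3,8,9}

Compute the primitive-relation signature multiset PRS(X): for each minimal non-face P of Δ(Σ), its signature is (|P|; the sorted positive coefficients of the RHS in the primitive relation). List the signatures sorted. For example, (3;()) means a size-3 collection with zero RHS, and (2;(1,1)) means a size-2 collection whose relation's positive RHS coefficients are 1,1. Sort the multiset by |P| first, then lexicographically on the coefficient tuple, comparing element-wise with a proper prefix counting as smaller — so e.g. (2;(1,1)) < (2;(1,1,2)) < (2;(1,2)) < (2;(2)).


18 collections generate NE(X_Σ); each relation:

  P = {5,9}:  v_{5} + v_{9} = 0 — sig = (2;())
  P = {1,4}:  v_{1} + v_{4} = v_{9} — sig = (2;(1))
  P = {1,9}:  v_{1} + v_{9} = v_{3} — sig = (2;(1))
  P = {2,3}:  v_{2} + v_{3} = v_{7} — sig = (2;(1))
  P = {3,5}:  v_{3} + v_{5} = v_{1} — sig = (2;(1))
  P = {1,5}:  v_{1} + v_{5} = v_{2} + v_{8} — sig = (2;(1,1))
  P = {5,6}:  v_{5} + v_{6} = v_{3} + v_{7} — sig = (2;(1,1))
  P = {5,7}:  v_{5} + v_{7} = v_{1} + v_{2} — sig = (2;(1,1))
  P = {1,6}:  v_{1} + v_{6} = 2·v_{3} + v_{7} — sig = (2;(1,2))
  P = {2,6}:  v_{2} + v_{6} = 2·v_{7} + v_{9} — sig = (2;(1,2))
  P = {4,7}:  v_{4} + v_{7} = v_{2} + 2·v_{9} — sig = (2;(1,2))
  P = {6,8}:  v_{6} + v_{8} = v_{1} + 2·v_{3} — sig = (2;(1,2))
  P = {4,6}:  v_{4} + v_{6} = v_{7} + 3·v_{9} — sig = (2;(1,3))
  P = {3,4}:  v_{3} + v_{4} = 2·v_{9} — sig = (2;(2))
  P = {7,8}:  v_{7} + v_{8} = 2·v_{1} — sig = (2;(2))
  P = {2,4,8}:  v_{2} + v_{4} + v_{8} = 0 — sig = (3;())
  P = {2,8,9}:  v_{2} + v_{8} + v_{9} = v_{1} — sig = (3;(1))
  P = {3,7,9}:  v_{3} + v_{7} + v_{9} = v_{6} — sig = (3;(1))

Sorted signature multiset PRS(X):
    (2;())
    (2;(1))
    (2;(1))
    (2;(1))
    (2;(1))
    (2;(1,1))
    (2;(1,1))
    (2;(1,1))
    (2;(1,2))
    (2;(1,2))
    (2;(1,2))
    (2;(1,2))
    (2;(1,3))
    (2;(2))
    (2;(2))
    (3;())
    (3;(1))
    (3;(1))


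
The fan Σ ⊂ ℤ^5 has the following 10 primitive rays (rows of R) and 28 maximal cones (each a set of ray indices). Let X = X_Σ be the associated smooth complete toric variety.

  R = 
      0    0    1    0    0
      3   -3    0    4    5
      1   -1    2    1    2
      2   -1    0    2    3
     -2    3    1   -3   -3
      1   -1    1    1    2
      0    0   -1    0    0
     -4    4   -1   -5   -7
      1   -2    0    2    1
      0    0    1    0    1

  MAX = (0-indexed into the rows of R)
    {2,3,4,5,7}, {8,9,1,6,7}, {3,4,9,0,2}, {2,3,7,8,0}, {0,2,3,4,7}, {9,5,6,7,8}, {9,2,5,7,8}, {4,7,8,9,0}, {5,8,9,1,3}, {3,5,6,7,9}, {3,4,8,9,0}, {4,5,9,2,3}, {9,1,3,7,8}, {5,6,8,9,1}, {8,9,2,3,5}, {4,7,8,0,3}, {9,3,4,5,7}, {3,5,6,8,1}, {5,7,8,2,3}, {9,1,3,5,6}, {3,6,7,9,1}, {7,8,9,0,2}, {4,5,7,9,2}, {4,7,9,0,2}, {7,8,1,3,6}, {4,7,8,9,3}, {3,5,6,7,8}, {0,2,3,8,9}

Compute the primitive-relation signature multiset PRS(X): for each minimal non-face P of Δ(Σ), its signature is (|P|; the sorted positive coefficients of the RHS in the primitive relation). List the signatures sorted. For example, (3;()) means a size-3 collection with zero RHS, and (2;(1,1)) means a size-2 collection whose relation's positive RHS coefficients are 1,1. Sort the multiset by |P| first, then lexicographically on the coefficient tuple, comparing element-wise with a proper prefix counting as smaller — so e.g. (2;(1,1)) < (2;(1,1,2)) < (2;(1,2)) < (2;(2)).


14 collections generate NE(X_Σ); each relation:

  {0,6}:  v_{0} + v_{6} = 0 — sig = (2;())
  {0,5}:  v_{0} + v_{5} = v_{2} — sig = (2;(1))
  {2,6}:  v_{2} + v_{6} = v_{5} — sig = (2;(1))
  {0,1}:  v_{0} + v_{1} = v_{3} + v_{8} + v_{9} — sig = (2;(1,1,1))
  {4,6}:  v_{4} + v_{6} = v_{3} + v_{7} + v_{9} — sig = (2;(1,1,1))
  {1,2}:  v_{1} + v_{2} = v_{3} + v_{5} + v_{8} + v_{9} — sig = (2;(1,1,1,1))
  {1,4}:  v_{1} + v_{4} = 2·v_{3} + v_{7} + v_{8} + 2·v_{9} — sig = (2;(1,1,2,2))
  {1,5,7}:  v_{1} + v_{5} + v_{7} = 0 — sig = (3;())
  {4,5,8}:  v_{4} + v_{5} + v_{8} = 2·v_{0} — sig = (3;(2))
  {2,4,8}:  v_{2} + v_{4} + v_{8} = 3·v_{0} — sig = (3;(3))
  {0,3,7,9}:  v_{0} + v_{3} + v_{7} + v_{9} = v_{4} — sig = (4;(1))
  {3,6,8,9}:  v_{3} + v_{6} + v_{8} + v_{9} = v_{1} — sig = (4;(1))
  {2,3,7,9}:  v_{2} + v_{3} + v_{7} + v_{9} = v_{4} + v_{5} — sig = (4;(1,1))
  {3,5,7,8,9}:  v_{3} + v_{5} + v_{7} + v_{8} + v_{9} = v_{0} — sig = (5;(1))

Sorted signature multiset PRS(X):
    (2;())
    (2;(1))
    (2;(1))
    (2;(1,1,1))
    (2;(1,1,1))
    (2;(1,1,1,1))
    (2;(1,1,2,2))
    (3;())
    (3;(2))
    (3;(3))
    (4;(1))
    (4;(1))
    (4;(1,1))
    (5;(1))


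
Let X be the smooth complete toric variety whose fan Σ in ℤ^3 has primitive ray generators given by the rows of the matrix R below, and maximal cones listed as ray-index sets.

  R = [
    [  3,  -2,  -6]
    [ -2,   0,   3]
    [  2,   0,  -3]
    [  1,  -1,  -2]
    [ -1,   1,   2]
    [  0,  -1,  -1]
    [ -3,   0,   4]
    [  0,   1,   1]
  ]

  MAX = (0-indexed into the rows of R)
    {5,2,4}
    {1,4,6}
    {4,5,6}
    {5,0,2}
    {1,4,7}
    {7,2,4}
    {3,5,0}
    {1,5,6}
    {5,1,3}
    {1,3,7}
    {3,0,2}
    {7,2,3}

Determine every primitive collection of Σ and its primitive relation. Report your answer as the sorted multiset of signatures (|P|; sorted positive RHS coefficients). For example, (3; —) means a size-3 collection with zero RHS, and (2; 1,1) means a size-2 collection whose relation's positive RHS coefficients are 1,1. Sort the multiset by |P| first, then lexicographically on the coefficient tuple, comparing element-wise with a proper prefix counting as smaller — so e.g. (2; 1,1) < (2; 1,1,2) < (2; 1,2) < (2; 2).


Σ has 12 primitive collections:

  {1,2}:  v_{1} + v_{2} = 0  ⟹  sig = (2; —)
  {3,4}:  v_{3} + v_{4} = 0  ⟹  sig = (2; —)
  {5,7}:  v_{5} + v_{7} = 0  ⟹  sig = (2; —)
  {0,1}:  v_{0} + v_{1} = v_{3} + v_{5}  ⟹  sig = (2; 1,1)
  {0,4}:  v_{0} + v_{4} = v_{2} + v_{5}  ⟹  sig = (2; 1,1)
  {0,7}:  v_{0} + v_{7} = v_{2} + v_{3}  ⟹  sig = (2; 1,1)
  {2,6}:  v_{2} + v_{6} = v_{4} + v_{5}  ⟹  sig = (2; 1,1)
  {3,6}:  v_{3} + v_{6} = v_{1} + v_{5}  ⟹  sig = (2; 1,1)
  {6,7}:  v_{6} + v_{7} = v_{1} + v_{4}  ⟹  sig = (2; 1,1)
  {0,6}:  v_{0} + v_{6} = 2·v_{5}  ⟹  sig = (2; 2)
  {1,4,5}:  v_{1} + v_{4} + v_{5} = v_{6}  ⟹  sig = (3; 1)
  {2,3,5}:  v_{2} + v_{3} + v_{5} = v_{0}  ⟹  sig = (3; 1)

Signatures (|P|; sorted positive RHS coefficients), sorted:
{ (2; —) ×3,  (2; 1,1) ×6,  (2; 2),  (3; 1) ×2 }


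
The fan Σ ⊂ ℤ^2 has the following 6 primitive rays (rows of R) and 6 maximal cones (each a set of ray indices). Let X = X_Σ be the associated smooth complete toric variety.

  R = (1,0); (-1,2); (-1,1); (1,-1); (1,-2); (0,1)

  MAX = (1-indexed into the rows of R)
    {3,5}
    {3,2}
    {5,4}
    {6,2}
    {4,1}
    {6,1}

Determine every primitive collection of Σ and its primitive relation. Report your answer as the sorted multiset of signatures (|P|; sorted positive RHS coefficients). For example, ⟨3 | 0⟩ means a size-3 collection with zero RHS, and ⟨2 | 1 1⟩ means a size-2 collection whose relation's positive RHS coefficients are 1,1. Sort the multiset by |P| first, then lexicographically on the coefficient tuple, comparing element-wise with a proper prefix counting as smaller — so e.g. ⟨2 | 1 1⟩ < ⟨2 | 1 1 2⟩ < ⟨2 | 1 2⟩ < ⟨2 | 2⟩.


The 9 primitive collections of Σ (r=6, n=2):

  P={2,5}:  v_{2} + v_{5} = 0 ; sig = ⟨2 | 0⟩
  P={3,4}:  v_{3} + v_{4} = 0 ; sig = ⟨2 | 0⟩
  P={1,3}:  v_{1} + v_{3} = v_{6} ; sig = ⟨2 | 1⟩
  P={2,4}:  v_{2} + v_{4} = v_{6} ; sig = ⟨2 | 1⟩
  P={3,6}:  v_{3} + v_{6} = v_{2} ; sig = ⟨2 | 1⟩
  P={4,6}:  v_{4} + v_{6} = v_{1} ; sig = ⟨2 | 1⟩
  P={5,6}:  v_{5} + v_{6} = v_{4} ; sig = ⟨2 | 1⟩
  P={1,2}:  v_{1} + v_{2} = 2·v_{6} ; sig = ⟨2 | 2⟩
  P={1,5}:  v_{1} + v_{5} = 2·v_{4} ; sig = ⟨2 | 2⟩

Hence PRS(X_Σ) =
    ⟨2 | 0⟩
    ⟨2 | 0⟩
    ⟨2 | 1⟩
    ⟨2 | 1⟩
    ⟨2 | 1⟩
    ⟨2 | 1⟩
    ⟨2 | 1⟩
    ⟨2 | 2⟩
    ⟨2 | 2⟩


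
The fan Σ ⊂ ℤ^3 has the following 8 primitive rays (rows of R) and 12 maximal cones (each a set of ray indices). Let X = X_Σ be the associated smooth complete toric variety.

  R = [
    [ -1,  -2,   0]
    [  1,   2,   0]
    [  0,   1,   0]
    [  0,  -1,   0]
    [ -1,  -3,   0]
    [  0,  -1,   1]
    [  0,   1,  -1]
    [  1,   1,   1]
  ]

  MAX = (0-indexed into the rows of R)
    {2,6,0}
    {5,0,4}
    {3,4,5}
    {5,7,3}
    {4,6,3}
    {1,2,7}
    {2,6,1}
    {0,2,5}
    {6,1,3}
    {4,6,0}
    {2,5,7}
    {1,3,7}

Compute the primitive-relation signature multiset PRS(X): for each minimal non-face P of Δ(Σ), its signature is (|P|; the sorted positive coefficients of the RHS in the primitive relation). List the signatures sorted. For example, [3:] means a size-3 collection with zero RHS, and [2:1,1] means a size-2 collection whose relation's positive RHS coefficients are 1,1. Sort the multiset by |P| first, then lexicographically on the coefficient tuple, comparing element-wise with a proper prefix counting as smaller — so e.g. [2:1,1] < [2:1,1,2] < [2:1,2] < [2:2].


Σ has 10 primitive collections:

  {0,1}:  v_{0} + v_{1} = 0  ⇒ sig = [2:]
  {2,3}:  v_{2} + v_{3} = 0  ⇒ sig = [2:]
  {5,6}:  v_{5} + v_{6} = 0  ⇒ sig = [2:]
  {0,3}:  v_{0} + v_{3} = v_{4}  ⇒ sig = [2:1]
  {0,7}:  v_{0} + v_{7} = v_{5}  ⇒ sig = [2:1]
  {1,4}:  v_{1} + v_{4} = v_{3}  ⇒ sig = [2:1]
  {1,5}:  v_{1} + v_{5} = v_{7}  ⇒ sig = [2:1]
  {2,4}:  v_{2} + v_{4} = v_{0}  ⇒ sig = [2:1]
  {6,7}:  v_{6} + v_{7} = v_{1}  ⇒ sig = [2:1]
  {4,7}:  v_{4} + v_{7} = v_{3} + v_{5}  ⇒ sig = [2:1,1]

Sorted signature multiset PRS(X):
{ [2:] ×3,  [2:1] ×6,  [2:1,1] }


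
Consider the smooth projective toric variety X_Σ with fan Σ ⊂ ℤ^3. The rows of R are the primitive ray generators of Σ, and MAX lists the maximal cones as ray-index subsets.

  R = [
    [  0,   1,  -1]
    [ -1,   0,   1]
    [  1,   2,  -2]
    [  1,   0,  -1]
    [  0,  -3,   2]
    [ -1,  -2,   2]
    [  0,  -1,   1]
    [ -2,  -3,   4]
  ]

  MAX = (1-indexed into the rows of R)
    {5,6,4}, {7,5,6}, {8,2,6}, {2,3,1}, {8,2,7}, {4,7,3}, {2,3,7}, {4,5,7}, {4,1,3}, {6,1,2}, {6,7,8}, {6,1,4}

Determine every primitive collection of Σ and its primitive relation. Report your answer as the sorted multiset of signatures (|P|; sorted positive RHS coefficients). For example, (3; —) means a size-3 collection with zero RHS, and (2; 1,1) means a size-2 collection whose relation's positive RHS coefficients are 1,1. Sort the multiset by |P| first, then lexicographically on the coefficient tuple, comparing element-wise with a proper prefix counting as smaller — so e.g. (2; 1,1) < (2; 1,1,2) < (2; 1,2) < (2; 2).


12 collections generate NE(X_Σ); each relation:

  P={1,7}:  v_{1} + v_{7} = 0  →  sig = (2; —)
  P={2,4}:  v_{2} + v_{4} = 0  →  sig = (2; —)
  P={3,6}:  v_{3} + v_{6} = 0  →  sig = (2; —)
  P={1,5}:  v_{1} + v_{5} = v_{4} + v_{6}  →  sig = (2; 1,1)
  P={1,8}:  v_{1} + v_{8} = v_{2} + v_{6}  →  sig = (2; 1,1)
  P={2,5}:  v_{2} + v_{5} = v_{6} + v_{7}  →  sig = (2; 1,1)
  P={3,5}:  v_{3} + v_{5} = v_{4} + v_{7}  →  sig = (2; 1,1)
  P={3,8}:  v_{3} + v_{8} = v_{2} + v_{7}  →  sig = (2; 1,1)
  P={4,8}:  v_{4} + v_{8} = v_{6} + v_{7}  →  sig = (2; 1,1)
  P={5,8}:  v_{5} + v_{8} = 2·v_{6} + 2·v_{7}  →  sig = (2; 2,2)
  P={2,6,7}:  v_{2} + v_{6} + v_{7} = v_{8}  →  sig = (3; 1)
  P={4,6,7}:  v_{4} + v_{6} + v_{7} = v_{5}  →  sig = (3; 1)

so the primitive-relation signature multiset is
    (2; —)
    (2; —)
    (2; —)
    (2; 1,1)
    (2; 1,1)
    (2; 1,1)
    (2; 1,1)
    (2; 1,1)
    (2; 1,1)
    (2; 2,2)
    (3; 1)
    (3; 1)


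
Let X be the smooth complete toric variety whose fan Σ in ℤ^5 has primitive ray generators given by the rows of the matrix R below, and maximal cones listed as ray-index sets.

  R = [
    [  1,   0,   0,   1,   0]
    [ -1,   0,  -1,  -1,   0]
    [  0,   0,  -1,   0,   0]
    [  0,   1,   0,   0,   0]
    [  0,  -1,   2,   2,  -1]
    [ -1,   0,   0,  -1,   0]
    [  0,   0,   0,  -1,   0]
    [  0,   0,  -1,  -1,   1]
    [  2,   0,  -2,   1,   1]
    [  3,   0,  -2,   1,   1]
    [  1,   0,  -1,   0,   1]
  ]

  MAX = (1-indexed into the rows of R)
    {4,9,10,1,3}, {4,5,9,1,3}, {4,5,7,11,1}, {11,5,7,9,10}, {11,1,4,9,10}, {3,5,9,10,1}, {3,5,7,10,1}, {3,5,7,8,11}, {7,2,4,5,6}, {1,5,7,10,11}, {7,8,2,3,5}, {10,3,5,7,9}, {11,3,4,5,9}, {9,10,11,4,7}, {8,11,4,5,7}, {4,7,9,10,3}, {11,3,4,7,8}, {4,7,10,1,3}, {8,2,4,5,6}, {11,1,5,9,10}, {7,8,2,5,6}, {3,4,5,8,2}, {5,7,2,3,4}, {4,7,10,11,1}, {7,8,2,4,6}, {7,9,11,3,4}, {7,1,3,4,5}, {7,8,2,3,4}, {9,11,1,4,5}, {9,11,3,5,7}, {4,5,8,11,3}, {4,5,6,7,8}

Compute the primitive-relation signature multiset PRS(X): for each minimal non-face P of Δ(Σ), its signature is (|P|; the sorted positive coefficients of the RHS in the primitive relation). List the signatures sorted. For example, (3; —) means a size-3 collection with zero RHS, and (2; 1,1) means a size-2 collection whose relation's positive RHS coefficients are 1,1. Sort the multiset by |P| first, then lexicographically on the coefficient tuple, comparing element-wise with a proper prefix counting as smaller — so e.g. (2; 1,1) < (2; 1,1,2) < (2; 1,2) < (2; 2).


20 minimal non-faces of Δ(Σ) (on 11 rays):

  {1,6}:  v_{1} + v_{6} = 0  →  sig = (2; —)
  {1,2}:  v_{1} + v_{2} = v_{3}  →  sig = (2; 1)
  {1,8}:  v_{1} + v_{8} = v_{11}  →  sig = (2; 1)
  {3,6}:  v_{3} + v_{6} = v_{2}  →  sig = (2; 1)
  {6,11}:  v_{6} + v_{11} = v_{8}  →  sig = (2; 1)
  {2,11}:  v_{2} + v_{11} = v_{3} + v_{8}  →  sig = (2; 1,1)
  {6,9}:  v_{6} + v_{9} = v_{3} + v_{11}  →  sig = (2; 1,1)
  {6,10}:  v_{6} + v_{10} = v_{7} + v_{9}  →  sig = (2; 1,1)
  {2,10}:  v_{2} + v_{10} = v_{3} + v_{7} + v_{9}  →  sig = (2; 1,1,1)
  {8,10}:  v_{8} + v_{10} = v_{7} + v_{9} + v_{11}  →  sig = (2; 1,1,1)
  {2,9}:  v_{2} + v_{9} = 2·v_{3} + v_{11}  →  sig = (2; 1,2)
  {8,9}:  v_{8} + v_{9} = v_{3} + 2·v_{11}  →  sig = (2; 1,2)
  {1,3,11}:  v_{1} + v_{3} + v_{11} = v_{9}  →  sig = (3; 1)
  {1,7,9}:  v_{1} + v_{7} + v_{9} = v_{10}  →  sig = (3; 1)
  {3,10,11}:  v_{3} + v_{10} + v_{11} = v_{7} + 2·v_{9}  →  sig = (3; 1,2)
  {4,5,10}:  v_{4} + v_{5} + v_{10} = 3·v_{1}  →  sig = (3; 3)
  {4,5,7,9}:  v_{4} + v_{5} + v_{7} + v_{9} = 2·v_{1}  →  sig = (4; 2)
  {3,4,5,7,8}:  v_{3} + v_{4} + v_{5} + v_{7} + v_{8} = 0  →  sig = (5; —)
  {2,4,5,7,8}:  v_{2} + v_{4} + v_{5} + v_{7} + v_{8} = v_{6}  →  sig = (5; 1)
  {3,4,5,7,11}:  v_{3} + v_{4} + v_{5} + v_{7} + v_{11} = v_{1}  →  sig = (5; 1)

Signatures (|P|; sorted positive RHS coefficients), sorted:
{ (2; —),  (2; 1) ×4,  (2; 1,1) ×3,  (2; 1,1,1) ×2,  (2; 1,2) ×2,  (3; 1) ×2,  (3; 1,2),  (3; 3),  (4; 2),  (5; —),  (5; 1) ×2 }


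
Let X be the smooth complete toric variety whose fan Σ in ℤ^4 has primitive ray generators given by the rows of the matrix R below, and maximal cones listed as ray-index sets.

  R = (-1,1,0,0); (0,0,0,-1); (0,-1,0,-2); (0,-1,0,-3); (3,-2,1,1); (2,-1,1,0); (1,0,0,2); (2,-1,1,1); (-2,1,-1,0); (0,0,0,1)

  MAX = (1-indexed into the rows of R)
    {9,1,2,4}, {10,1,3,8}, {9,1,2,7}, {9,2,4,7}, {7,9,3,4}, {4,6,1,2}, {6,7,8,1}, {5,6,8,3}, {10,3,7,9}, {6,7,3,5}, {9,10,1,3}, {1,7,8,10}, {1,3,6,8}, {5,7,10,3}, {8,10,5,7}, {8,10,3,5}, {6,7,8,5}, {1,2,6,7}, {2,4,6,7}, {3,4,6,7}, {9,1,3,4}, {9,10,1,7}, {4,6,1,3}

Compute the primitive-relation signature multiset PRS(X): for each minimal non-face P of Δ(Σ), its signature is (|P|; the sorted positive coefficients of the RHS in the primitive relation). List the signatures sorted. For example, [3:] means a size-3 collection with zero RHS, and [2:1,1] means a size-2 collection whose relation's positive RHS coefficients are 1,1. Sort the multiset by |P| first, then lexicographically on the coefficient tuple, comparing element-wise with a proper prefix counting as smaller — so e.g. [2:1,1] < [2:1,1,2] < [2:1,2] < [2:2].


Δ(Σ) — 10 vertices, 15 min non-faces:

  P={2,10}:  v_{2} + v_{10} = 0 ; sig = [2:]
  P={6,9}:  v_{6} + v_{9} = 0 ; sig = [2:]
  P={1,5}:  v_{1} + v_{5} = v_{8} ; sig = [2:1]
  P={2,3}:  v_{2} + v_{3} = v_{4} ; sig = [2:1]
  P={2,8}:  v_{2} + v_{8} = v_{6} ; sig = [2:1]
  P={4,10}:  v_{4} + v_{10} = v_{3} ; sig = [2:1]
  P={6,10}:  v_{6} + v_{10} = v_{8} ; sig = [2:1]
  P={8,9}:  v_{8} + v_{9} = v_{10} ; sig = [2:1]
  P={4,8}:  v_{4} + v_{8} = v_{3} + v_{6} ; sig = [2:1,1]
  P={2,5}:  v_{2} + v_{5} = v_{3} + v_{6} + v_{7} ; sig = [2:1,1,1]
  P={5,9}:  v_{5} + v_{9} = v_{3} + v_{7} + v_{10} ; sig = [2:1,1,1]
  P={4,5}:  v_{4} + v_{5} = 2·v_{3} + v_{6} + v_{7} ; sig = [2:1,1,2]
  P={1,3,7}:  v_{1} + v_{3} + v_{7} = 0 ; sig = [3:]
  P={1,4,7}:  v_{1} + v_{4} + v_{7} = v_{2} ; sig = [3:1]
  P={3,7,8}:  v_{3} + v_{7} + v_{8} = v_{5} ; sig = [3:1]

Sorted signature multiset PRS(X):
{ [2:] ×2,  [2:1] ×6,  [2:1,1],  [2:1,1,1] ×2,  [2:1,1,2],  [3:],  [3:1] ×2 }


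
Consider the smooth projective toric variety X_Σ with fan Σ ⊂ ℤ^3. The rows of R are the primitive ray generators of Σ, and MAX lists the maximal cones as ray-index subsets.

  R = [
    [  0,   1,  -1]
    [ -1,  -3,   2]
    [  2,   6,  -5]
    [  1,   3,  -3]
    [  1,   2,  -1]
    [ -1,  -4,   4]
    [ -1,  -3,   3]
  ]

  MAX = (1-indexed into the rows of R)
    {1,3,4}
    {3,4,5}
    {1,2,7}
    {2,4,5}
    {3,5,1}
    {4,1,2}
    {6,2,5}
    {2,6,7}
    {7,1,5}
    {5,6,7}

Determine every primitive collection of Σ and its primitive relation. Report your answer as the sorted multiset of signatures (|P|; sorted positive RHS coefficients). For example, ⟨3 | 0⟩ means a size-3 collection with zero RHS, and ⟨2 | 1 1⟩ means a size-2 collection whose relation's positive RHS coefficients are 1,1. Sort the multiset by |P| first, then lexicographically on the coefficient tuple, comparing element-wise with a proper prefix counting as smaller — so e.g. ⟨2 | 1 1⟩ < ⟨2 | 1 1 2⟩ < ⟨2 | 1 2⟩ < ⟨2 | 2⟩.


Σ has 9 primitive collections:

  • {4,7}:  v_{4} + v_{7} = 0 — sig = ⟨2 | 0⟩
  • {1,6}:  v_{1} + v_{6} = v_{7} — sig = ⟨2 | 1⟩
  • {2,3}:  v_{2} + v_{3} = v_{4} — sig = ⟨2 | 1⟩
  • {3,6}:  v_{3} + v_{6} = v_{5} — sig = ⟨2 | 1⟩
  • {3,7}:  v_{3} + v_{7} = v_{1} + v_{5} — sig = ⟨2 | 1 1⟩
  • {4,6}:  v_{4} + v_{6} = v_{2} + v_{5} — sig = ⟨2 | 1 1⟩
  • {1,2,5}:  v_{1} + v_{2} + v_{5} = 0 — sig = ⟨3 | 0⟩
  • {1,4,5}:  v_{1} + v_{4} + v_{5} = v_{3} — sig = ⟨3 | 1⟩
  • {2,5,7}:  v_{2} + v_{5} + v_{7} = v_{6} — sig = ⟨3 | 1⟩

Sorted signature multiset PRS(X):
[⟨2 | 0⟩, ⟨2 | 1⟩, ⟨2 | 1⟩, ⟨2 | 1⟩, ⟨2 | 1 1⟩, ⟨2 | 1 1⟩, ⟨3 | 0⟩, ⟨3 | 1⟩, ⟨3 | 1⟩]


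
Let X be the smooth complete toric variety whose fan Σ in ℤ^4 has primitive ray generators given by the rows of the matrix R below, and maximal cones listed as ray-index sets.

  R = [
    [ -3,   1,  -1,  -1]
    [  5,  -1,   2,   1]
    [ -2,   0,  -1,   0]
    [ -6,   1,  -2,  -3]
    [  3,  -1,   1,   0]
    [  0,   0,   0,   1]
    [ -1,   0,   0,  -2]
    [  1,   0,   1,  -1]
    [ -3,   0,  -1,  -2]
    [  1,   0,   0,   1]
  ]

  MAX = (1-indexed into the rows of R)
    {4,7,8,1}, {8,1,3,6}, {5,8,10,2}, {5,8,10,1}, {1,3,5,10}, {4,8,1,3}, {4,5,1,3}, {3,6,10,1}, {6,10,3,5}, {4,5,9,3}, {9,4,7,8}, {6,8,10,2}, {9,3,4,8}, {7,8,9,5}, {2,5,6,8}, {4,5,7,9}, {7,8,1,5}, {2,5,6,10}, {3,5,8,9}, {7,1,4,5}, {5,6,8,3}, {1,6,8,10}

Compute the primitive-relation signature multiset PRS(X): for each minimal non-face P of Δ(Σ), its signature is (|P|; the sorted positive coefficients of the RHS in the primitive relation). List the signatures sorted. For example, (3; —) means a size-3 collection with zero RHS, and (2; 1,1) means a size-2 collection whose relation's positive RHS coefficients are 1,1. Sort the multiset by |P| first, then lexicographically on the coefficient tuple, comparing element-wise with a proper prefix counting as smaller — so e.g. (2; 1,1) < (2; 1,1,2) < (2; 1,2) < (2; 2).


18 minimal non-faces of Δ(Σ) (on 10 rays):

  P={1,9}:  v_{1} + v_{9} = v_{4}  →  sig = (2; 1)
  P={2,4}:  v_{2} + v_{4} = v_{7}  →  sig = (2; 1)
  P={3,7}:  v_{3} + v_{7} = v_{9}  →  sig = (2; 1)
  P={1,2}:  v_{1} + v_{2} = v_{8} + v_{10}  →  sig = (2; 1,1)
  P={2,3}:  v_{2} + v_{3} = v_{5} + v_{6}  →  sig = (2; 1,1)
  P={2,7}:  v_{2} + v_{7} = v_{5} + v_{8}  →  sig = (2; 1,1)
  P={6,7}:  v_{6} + v_{7} = v_{3} + v_{8}  →  sig = (2; 1,1)
  P={7,10}:  v_{7} + v_{10} = v_{1} + v_{5}  →  sig = (2; 1,1)
  P={2,9}:  v_{2} + v_{9} = v_{3} + v_{5} + v_{8}  →  sig = (2; 1,1,1)
  P={9,10}:  v_{9} + v_{10} = v_{1} + v_{3} + v_{5}  →  sig = (2; 1,1,1)
  P={4,6}:  v_{4} + v_{6} = v_{1} + 2·v_{3} + v_{8}  →  sig = (2; 1,1,2)
  P={4,10}:  v_{4} + v_{10} = 2·v_{1} + v_{3} + v_{5}  →  sig = (2; 1,1,2)
  P={6,9}:  v_{6} + v_{9} = 2·v_{3} + v_{8}  →  sig = (2; 1,2)
  P={1,5,6}:  v_{1} + v_{5} + v_{6} = 0  →  sig = (3; —)
  P={3,8,10}:  v_{3} + v_{8} + v_{10} = 0  →  sig = (3; —)
  P={4,5,8}:  v_{4} + v_{5} + v_{8} = 2·v_{7}  →  sig = (3; 2)
  P={1,3,5,8}:  v_{1} + v_{3} + v_{5} + v_{8} = v_{7}  →  sig = (4; 1)
  P={5,6,8,10}:  v_{5} + v_{6} + v_{8} + v_{10} = v_{2}  →  sig = (4; 1)

Signatures (|P|; sorted positive RHS coefficients), sorted:
    |P|=2: 13 collections, coeffs (1), (1), (1), (1,1), (1,1), (1,1), (1,1), (1,1), (1,1,1), (1,1,1), (1,1,2), (1,1,2), (1,2)
    |P|=3: 3 collections, coeffs (), (), (2)
    |P|=4: 2 collections, coeffs (1), (1)


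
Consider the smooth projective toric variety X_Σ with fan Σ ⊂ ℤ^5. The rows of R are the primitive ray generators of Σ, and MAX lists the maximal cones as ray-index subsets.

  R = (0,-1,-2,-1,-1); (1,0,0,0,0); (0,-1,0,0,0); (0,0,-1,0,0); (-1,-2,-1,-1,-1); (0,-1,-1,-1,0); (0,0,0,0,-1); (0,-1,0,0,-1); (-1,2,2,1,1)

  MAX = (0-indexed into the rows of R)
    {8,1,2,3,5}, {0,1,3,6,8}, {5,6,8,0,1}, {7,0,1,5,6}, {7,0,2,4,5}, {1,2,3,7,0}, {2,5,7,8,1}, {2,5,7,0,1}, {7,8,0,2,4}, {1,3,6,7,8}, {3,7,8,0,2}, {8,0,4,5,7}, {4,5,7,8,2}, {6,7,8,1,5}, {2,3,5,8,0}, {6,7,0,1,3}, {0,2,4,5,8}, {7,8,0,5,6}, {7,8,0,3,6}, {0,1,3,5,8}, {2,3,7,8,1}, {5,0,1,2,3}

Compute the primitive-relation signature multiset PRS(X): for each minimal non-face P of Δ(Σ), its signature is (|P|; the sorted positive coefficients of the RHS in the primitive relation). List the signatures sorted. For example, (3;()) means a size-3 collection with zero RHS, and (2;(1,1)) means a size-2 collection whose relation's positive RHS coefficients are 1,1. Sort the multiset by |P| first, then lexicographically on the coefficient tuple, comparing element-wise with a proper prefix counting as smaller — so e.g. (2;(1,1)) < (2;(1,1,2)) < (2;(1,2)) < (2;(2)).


9 minimal non-faces of Δ(Σ) (on 9 rays):

  {2,6}:  v_{2} + v_{6} = v_{7} — sig = (2;(1))
  {1,4}:  v_{1} + v_{4} = v_{5} + v_{7} — sig = (2;(1,1))
  {4,6}:  v_{4} + v_{6} = v_{0} + v_{5} + 2·v_{7} + v_{8} — sig = (2;(1,1,1,2))
  {3,4}:  v_{3} + v_{4} = 2·v_{0} + 2·v_{2} + v_{8} — sig = (2;(1,2,2))
  {3,5,6}:  v_{3} + v_{5} + v_{6} = v_{0} — sig = (3;(1))
  {3,5,7}:  v_{3} + v_{5} + v_{7} = v_{0} + v_{2} — sig = (3;(1,1))
  {0,1,2,8}:  v_{0} + v_{1} + v_{2} + v_{8} = 0 — sig = (4;())
  {0,1,7,8}:  v_{0} + v_{1} + v_{7} + v_{8} = v_{6} — sig = (4;(1))
  {0,2,5,7,8}:  v_{0} + v_{2} + v_{5} + v_{7} + v_{8} = v_{4} — sig = (5;(1))

so the primitive-relation signature multiset is
    (2;(1))
    (2;(1,1))
    (2;(1,1,1,2))
    (2;(1,2,2))
    (3;(1))
    (3;(1,1))
    (4;())
    (4;(1))
    (5;(1))


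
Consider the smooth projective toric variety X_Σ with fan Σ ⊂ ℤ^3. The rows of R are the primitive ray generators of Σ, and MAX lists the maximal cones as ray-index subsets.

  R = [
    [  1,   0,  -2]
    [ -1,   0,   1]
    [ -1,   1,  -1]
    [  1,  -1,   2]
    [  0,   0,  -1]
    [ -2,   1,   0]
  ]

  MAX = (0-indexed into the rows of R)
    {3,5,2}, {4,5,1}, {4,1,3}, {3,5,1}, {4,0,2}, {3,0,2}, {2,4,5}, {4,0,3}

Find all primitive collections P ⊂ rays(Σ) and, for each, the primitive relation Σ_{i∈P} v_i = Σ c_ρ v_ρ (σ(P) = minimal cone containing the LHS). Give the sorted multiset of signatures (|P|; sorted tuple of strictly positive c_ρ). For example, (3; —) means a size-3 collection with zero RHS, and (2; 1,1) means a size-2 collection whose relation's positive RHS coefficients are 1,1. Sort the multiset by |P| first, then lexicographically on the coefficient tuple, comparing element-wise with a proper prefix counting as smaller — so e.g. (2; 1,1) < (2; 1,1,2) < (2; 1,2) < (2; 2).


5 collections generate NE(X_Σ); each relation:

  P={0,1}:  v_{0} + v_{1} = v_{4}  ⇒ sig = (2; 1)
  P={1,2}:  v_{1} + v_{2} = v_{5}  ⇒ sig = (2; 1)
  P={0,5}:  v_{0} + v_{5} = v_{2} + v_{4}  ⇒ sig = (2; 1,1)
  P={2,3,4}:  v_{2} + v_{3} + v_{4} = 0  ⇒ sig = (3; —)
  P={3,4,5}:  v_{3} + v_{4} + v_{5} = v_{1}  ⇒ sig = (3; 1)

Sorted signature multiset PRS(X):
    |P|=2: 3 collections, coeffs (1), (1), (1,1)
    |P|=3: 2 collections, coeffs (), (1)


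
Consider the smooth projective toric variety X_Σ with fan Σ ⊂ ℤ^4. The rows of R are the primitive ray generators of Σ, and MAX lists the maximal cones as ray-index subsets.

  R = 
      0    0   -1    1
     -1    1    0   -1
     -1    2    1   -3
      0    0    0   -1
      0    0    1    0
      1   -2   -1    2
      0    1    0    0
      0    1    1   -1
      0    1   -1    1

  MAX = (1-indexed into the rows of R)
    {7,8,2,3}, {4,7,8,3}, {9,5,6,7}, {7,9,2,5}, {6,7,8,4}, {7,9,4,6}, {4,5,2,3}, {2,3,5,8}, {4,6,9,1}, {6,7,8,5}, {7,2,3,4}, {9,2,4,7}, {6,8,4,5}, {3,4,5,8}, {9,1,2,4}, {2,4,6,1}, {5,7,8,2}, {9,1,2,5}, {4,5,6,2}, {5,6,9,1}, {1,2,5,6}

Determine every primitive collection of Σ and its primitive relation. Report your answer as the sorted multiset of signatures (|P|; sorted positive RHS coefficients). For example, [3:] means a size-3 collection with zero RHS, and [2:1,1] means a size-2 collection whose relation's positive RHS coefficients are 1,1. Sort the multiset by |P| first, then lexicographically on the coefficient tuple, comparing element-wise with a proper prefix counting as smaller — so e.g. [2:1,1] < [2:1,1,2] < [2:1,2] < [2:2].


The 14 primitive collections of Σ (r=9, n=4):

  P = {1,7}:  v_{1} + v_{7} = v_{9} — sig = [2:1]
  P = {1,8}:  v_{1} + v_{8} = v_{7} — sig = [2:1]
  P = {3,6}:  v_{3} + v_{6} = v_{4} — sig = [2:1]
  P = {1,3}:  v_{1} + v_{3} = v_{2} + v_{4} + v_{7} — sig = [2:1,1,1]
  P = {3,9}:  v_{3} + v_{9} = v_{2} + v_{4} + 2·v_{7} — sig = [2:1,1,2]
  P = {8,9}:  v_{8} + v_{9} = 2·v_{7} — sig = [2:2]
  P = {1,4,5}:  v_{1} + v_{4} + v_{5} = 0 — sig = [3:]
  P = {2,6,8}:  v_{2} + v_{6} + v_{8} = 0 — sig = [3:]
  P = {2,4,8}:  v_{2} + v_{4} + v_{8} = v_{3} — sig = [3:1]
  P = {2,6,7}:  v_{2} + v_{6} + v_{7} = v_{1} — sig = [3:1]
  P = {4,5,7}:  v_{4} + v_{5} + v_{7} = v_{8} — sig = [3:1]
  P = {4,5,9}:  v_{4} + v_{5} + v_{9} = v_{7} — sig = [3:1]
  P = {3,5,7}:  v_{3} + v_{5} + v_{7} = v_{2} + 2·v_{8} — sig = [3:1,2]
  P = {2,6,9}:  v_{2} + v_{6} + v_{9} = 2·v_{1} — sig = [3:2]

Signatures (|P|; sorted positive RHS coefficients), sorted:
    [2:1]
    [2:1]
    [2:1]
    [2:1,1,1]
    [2:1,1,2]
    [2:2]
    [3:]
    [3:]
    [3:1]
    [3:1]
    [3:1]
    [3:1]
    [3:1,2]
    [3:2]


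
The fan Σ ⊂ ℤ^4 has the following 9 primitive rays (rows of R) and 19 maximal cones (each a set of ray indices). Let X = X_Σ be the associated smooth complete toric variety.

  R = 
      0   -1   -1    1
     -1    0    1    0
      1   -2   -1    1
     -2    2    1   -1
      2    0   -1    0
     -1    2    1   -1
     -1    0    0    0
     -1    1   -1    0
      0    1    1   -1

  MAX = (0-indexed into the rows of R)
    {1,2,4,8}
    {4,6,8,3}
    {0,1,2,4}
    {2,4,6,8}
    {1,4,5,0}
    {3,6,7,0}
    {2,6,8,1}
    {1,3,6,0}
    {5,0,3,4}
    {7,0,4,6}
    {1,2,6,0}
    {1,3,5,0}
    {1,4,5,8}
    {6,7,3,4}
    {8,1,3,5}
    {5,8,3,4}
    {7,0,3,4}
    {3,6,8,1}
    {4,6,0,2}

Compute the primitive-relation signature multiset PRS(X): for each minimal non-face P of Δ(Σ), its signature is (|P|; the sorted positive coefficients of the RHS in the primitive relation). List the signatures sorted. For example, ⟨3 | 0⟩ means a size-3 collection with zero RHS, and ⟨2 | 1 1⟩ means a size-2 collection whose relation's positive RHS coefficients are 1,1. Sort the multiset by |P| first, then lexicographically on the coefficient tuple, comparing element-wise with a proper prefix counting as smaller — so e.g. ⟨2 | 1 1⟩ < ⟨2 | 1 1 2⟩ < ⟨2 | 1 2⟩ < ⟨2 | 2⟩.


Primitive collections (11):

  P = {0,8}:  v_{0} + v_{8} = 0  ⟹  sig = ⟨2 | 0⟩
  P = {2,5}:  v_{2} + v_{5} = 0  ⟹  sig = ⟨2 | 0⟩
  P = {2,3}:  v_{2} + v_{3} = v_{6}  ⟹  sig = ⟨2 | 1⟩
  P = {5,6}:  v_{5} + v_{6} = v_{3}  ⟹  sig = ⟨2 | 1⟩
  P = {1,7}:  v_{1} + v_{7} = v_{0} + v_{3}  ⟹  sig = ⟨2 | 1 1⟩
  P = {7,8}:  v_{7} + v_{8} = v_{3} + v_{4} + v_{6}  ⟹  sig = ⟨2 | 1 1 1⟩
  P = {2,7}:  v_{2} + v_{7} = v_{0} + v_{4} + 2·v_{6}  ⟹  sig = ⟨2 | 1 1 2⟩
  P = {5,7}:  v_{5} + v_{7} = v_{0} + 2·v_{3} + v_{4}  ⟹  sig = ⟨2 | 1 1 2⟩
  P = {1,4,6}:  v_{1} + v_{4} + v_{6} = 0  ⟹  sig = ⟨3 | 0⟩
  P = {1,3,4}:  v_{1} + v_{3} + v_{4} = v_{5}  ⟹  sig = ⟨3 | 1⟩
  P = {0,3,4,6}:  v_{0} + v_{3} + v_{4} + v_{6} = v_{7}  ⟹  sig = ⟨4 | 1⟩

Signatures (|P|; sorted positive RHS coefficients), sorted:
{ ⟨2 | 0⟩ ×2,  ⟨2 | 1⟩ ×2,  ⟨2 | 1 1⟩,  ⟨2 | 1 1 1⟩,  ⟨2 | 1 1 2⟩ ×2,  ⟨3 | 0⟩,  ⟨3 | 1⟩,  ⟨4 | 1⟩ }


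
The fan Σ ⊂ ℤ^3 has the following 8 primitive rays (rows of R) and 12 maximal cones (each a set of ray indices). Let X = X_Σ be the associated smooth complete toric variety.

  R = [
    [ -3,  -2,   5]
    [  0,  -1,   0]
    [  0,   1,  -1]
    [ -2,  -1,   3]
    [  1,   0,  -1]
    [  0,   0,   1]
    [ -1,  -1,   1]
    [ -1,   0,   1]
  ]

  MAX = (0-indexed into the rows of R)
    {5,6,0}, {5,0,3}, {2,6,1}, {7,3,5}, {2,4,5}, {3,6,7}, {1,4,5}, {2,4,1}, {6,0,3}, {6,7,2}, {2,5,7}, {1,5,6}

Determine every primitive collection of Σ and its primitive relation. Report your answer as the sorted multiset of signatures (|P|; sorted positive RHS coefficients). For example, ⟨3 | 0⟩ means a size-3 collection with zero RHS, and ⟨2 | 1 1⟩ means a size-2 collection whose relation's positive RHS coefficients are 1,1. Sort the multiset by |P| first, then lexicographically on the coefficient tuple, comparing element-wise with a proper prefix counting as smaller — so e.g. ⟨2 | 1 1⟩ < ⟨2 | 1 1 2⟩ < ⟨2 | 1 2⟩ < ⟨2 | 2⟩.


Minimal non-faces — 14 found among 8 rays, 12 max cones:

  P={4,7}:  v_{4} + v_{7} = 0  →  sig = ⟨2 | 0⟩
  P={1,7}:  v_{1} + v_{7} = v_{6}  →  sig = ⟨2 | 1⟩
  P={4,6}:  v_{4} + v_{6} = v_{1}  →  sig = ⟨2 | 1⟩
  P={0,2}:  v_{0} + v_{2} = v_{3} + v_{7}  →  sig = ⟨2 | 1 1⟩
  P={3,4}:  v_{3} + v_{4} = v_{5} + v_{6}  →  sig = ⟨2 | 1 1⟩
  P={1,3}:  v_{1} + v_{3} = v_{5} + 2·v_{6}  →  sig = ⟨2 | 1 2⟩
  P={0,7}:  v_{0} + v_{7} = 2·v_{3}  →  sig = ⟨2 | 2⟩
  P={2,3}:  v_{2} + v_{3} = 2·v_{7}  →  sig = ⟨2 | 2⟩
  P={0,4}:  v_{0} + v_{4} = 2·v_{5} + 2·v_{6}  →  sig = ⟨2 | 2 2⟩
  P={0,1}:  v_{0} + v_{1} = 2·v_{5} + 3·v_{6}  →  sig = ⟨2 | 2 3⟩
  P={1,2,5}:  v_{1} + v_{2} + v_{5} = 0  →  sig = ⟨3 | 0⟩
  P={2,5,6}:  v_{2} + v_{5} + v_{6} = v_{7}  →  sig = ⟨3 | 1⟩
  P={3,5,6}:  v_{3} + v_{5} + v_{6} = v_{0}  →  sig = ⟨3 | 1⟩
  P={5,6,7}:  v_{5} + v_{6} + v_{7} = v_{3}  →  sig = ⟨3 | 1⟩

Signatures (|P|; sorted positive RHS coefficients), sorted:
    ⟨2 | 0⟩
    ⟨2 | 1⟩
    ⟨2 | 1⟩
    ⟨2 | 1 1⟩
    ⟨2 | 1 1⟩
    ⟨2 | 1 2⟩
    ⟨2 | 2⟩
    ⟨2 | 2⟩
    ⟨2 | 2 2⟩
    ⟨2 | 2 3⟩
    ⟨3 | 0⟩
    ⟨3 | 1⟩
    ⟨3 | 1⟩
    ⟨3 | 1⟩


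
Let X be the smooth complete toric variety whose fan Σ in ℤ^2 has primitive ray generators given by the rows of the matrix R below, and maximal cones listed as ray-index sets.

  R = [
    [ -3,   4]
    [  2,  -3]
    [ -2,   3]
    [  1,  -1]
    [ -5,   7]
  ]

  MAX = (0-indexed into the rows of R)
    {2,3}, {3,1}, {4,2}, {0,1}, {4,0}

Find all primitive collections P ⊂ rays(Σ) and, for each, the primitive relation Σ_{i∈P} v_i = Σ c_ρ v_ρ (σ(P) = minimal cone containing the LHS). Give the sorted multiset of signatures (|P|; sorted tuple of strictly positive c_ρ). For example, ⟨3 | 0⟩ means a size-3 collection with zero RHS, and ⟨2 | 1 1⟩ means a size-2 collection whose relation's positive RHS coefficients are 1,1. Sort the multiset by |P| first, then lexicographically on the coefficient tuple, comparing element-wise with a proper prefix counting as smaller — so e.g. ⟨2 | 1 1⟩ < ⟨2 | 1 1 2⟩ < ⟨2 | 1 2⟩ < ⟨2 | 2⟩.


Σ has 5 primitive collections:

  P={1,2}:  v_{1} + v_{2} = 0  →  sig = ⟨2 | 0⟩
  P={0,2}:  v_{0} + v_{2} = v_{4}  →  sig = ⟨2 | 1⟩
  P={0,3}:  v_{0} + v_{3} = v_{2}  →  sig = ⟨2 | 1⟩
  P={1,4}:  v_{1} + v_{4} = v_{0}  →  sig = ⟨2 | 1⟩
  P={3,4}:  v_{3} + v_{4} = 2·v_{2}  →  sig = ⟨2 | 2⟩

so the primitive-relation signature multiset is
    ⟨2 | 0⟩
    ⟨2 | 1⟩
    ⟨2 | 1⟩
    ⟨2 | 1⟩
    ⟨2 | 2⟩
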